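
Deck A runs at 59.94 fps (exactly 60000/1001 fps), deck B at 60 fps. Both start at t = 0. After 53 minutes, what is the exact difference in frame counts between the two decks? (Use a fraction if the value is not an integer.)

190800/1001 frames

53 min = 3180 s.
A emits 60000/1001 × 3180 = 190800000/1001 frames; B emits 60 × 3180 = 190800.
Difference = 190800/1001 frames (≈ 190.6094); B is ahead of A.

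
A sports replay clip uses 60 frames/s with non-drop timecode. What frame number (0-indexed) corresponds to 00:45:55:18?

165318

Total seconds to the label: (0 × 3600 + 45 × 60 + 55) = 2755.
Frame index = 2755 × 60 + 18 = 165318.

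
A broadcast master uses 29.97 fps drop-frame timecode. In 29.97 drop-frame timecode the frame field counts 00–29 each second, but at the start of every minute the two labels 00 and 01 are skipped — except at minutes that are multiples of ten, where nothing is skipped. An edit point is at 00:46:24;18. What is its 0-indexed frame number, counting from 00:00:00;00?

83454

As if non-drop at 30 labels/s: (0 × 3600 + 46 × 60 + 24) × 30 + 18 = 83538.
Minute boundaries passed: 46; those not divisible by 10: 46 − 4 = 42; dropped labels = 2 × 42 = 84.
Actual frame index = 83538 − 84 = 83454.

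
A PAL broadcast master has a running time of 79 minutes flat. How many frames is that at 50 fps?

237000 frames

79 min = 4740 s.
Frames = 4740 × 50 = 237000.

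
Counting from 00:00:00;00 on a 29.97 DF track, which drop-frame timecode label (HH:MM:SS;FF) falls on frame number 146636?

01:21:32;22

Ten DF minutes hold 17982 frames, so frame 146636 lies in block 8 (frames 143856–161837) with 2780 frames into that block.
The block's first minute is 1800 frames and the rest 1798 each; 2780 frames reaches minute 1, so 8 × 18 + 1 × 2 = 146 labels have been skipped so far.
Adding those back, label number 146636 + 146 = 146782 at 30 labels/s is 4892 s + 22 f = 1 h 21 min 32 s frame 22, i.e. 01:21:32;22.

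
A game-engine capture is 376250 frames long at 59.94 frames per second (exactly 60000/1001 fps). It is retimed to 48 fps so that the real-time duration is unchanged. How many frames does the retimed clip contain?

301301 frames

Target frames = source frames × (target rate / source rate) = 376250 × (48)/(60000/1001) = 376250 × 1001/1250 = 301301.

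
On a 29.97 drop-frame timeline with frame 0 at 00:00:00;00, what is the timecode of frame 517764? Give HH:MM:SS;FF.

Each 10-minute DF block holds 10 × 60 × 30 − 9 × 2 = 17982 frames. 517764 ÷ 17982 → 28 full blocks, remainder 14268.
Within the partial block the first minute is 1800 frames and each further minute 1798, so 7 further minute boundaries passed. Total skipped labels = 18 × 28 + 2 × 7 = 518.
Non-drop label index = 517764 + 518 = 518282; at 30 labels/s that is 04:47:56:02, i.e. DF 04:47:56;02.

04:47:56;02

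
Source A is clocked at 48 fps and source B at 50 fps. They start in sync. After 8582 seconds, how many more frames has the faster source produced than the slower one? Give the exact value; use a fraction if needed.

A emits 48 × 8582 = 411936 frames; B emits 50 × 8582 = 429100.
Difference = 17164 frames; B is ahead of A.

17164 frames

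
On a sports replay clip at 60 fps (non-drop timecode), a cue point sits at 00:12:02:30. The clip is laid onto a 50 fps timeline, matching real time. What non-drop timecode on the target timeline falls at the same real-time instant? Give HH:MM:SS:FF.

Source frame index: (0×3600 + 12×60 + 2) × 60 + 30 = 43350.
Real time: 43350 / (60) = 1445/2 s.
Target frame: (1445/2) × (50) = 36125.
At 50 labels/s: frame 36125 → 00:12:02:25.

00:12:02:25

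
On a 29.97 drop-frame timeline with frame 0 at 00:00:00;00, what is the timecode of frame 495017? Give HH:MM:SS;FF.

Each 10-minute DF block holds 10 × 60 × 30 − 9 × 2 = 17982 frames. 495017 ÷ 17982 → 27 full blocks, remainder 9503.
Within the partial block the first minute is 1800 frames and each further minute 1798, so 5 further minute boundaries passed. Total skipped labels = 18 × 27 + 2 × 5 = 496.
Non-drop label index = 495017 + 496 = 495513; at 30 labels/s that is 04:35:17:03, i.e. DF 04:35:17;03.

04:35:17;03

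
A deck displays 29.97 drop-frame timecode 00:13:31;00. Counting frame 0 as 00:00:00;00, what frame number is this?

24306

As if non-drop at 30 labels/s: (0 × 3600 + 13 × 60 + 31) × 30 + 0 = 24330.
Minute boundaries passed: 13; those not divisible by 10: 13 − 1 = 12; dropped labels = 2 × 12 = 24.
Actual frame index = 24330 − 24 = 24306.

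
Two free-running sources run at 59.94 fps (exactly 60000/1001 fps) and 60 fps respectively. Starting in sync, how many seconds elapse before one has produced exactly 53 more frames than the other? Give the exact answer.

The gap grows by |60 − 60000/1001| = 60/1001 frames per second.
Time for a 53-frame gap: 53 ÷ (60/1001) = 53053/60 s.

53053/60 seconds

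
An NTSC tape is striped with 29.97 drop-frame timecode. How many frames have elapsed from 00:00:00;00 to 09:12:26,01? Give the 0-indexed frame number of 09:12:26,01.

993387

Complete 10-minute blocks: 55, each 17982 frames → 989010.
Remaining 2 whole minutes in the current block: 1800 + 1 × 1798 = 3598 frames.
Within the current minute: 26 × 30 + 1 − 2 = 779 (labels ;00/;01 skipped at this minute). Total = 989010 + 3598 + 779 = 993387.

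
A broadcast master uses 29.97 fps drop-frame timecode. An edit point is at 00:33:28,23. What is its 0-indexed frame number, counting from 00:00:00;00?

As if non-drop at 30 labels/s: (0 × 3600 + 33 × 60 + 28) × 30 + 23 = 60263.
Minute boundaries passed: 33; those not divisible by 10: 33 − 3 = 30; dropped labels = 2 × 30 = 60.
Actual frame index = 60263 − 60 = 60203.

60203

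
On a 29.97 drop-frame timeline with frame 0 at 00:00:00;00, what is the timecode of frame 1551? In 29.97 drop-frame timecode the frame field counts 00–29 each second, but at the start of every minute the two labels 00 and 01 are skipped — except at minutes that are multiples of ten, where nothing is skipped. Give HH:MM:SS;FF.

Ten DF minutes hold 17982 frames, so frame 1551 lies in block 0 (frames 0–17981) with 1551 frames into that block.
The block's first minute is 1800 frames and the rest 1798 each; 1551 frames reaches minute 0, so 0 × 18 + 0 × 2 = 0 labels have been skipped so far.
Adding those back, label number 1551 + 0 = 1551 at 30 labels/s is 51 s + 21 f = 0 h 0 min 51 s frame 21, i.e. 00:00:51;21.

00:00:51;21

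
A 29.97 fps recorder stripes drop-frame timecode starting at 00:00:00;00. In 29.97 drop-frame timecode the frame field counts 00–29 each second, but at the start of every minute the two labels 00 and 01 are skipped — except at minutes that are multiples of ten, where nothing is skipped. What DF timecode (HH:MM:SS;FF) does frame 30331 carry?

00:16:52;01

Ten DF minutes hold 17982 frames, so frame 30331 lies in block 1 (frames 17982–35963) with 12349 frames into that block.
The block's first minute is 1800 frames and the rest 1798 each; 12349 frames reaches minute 6, so 1 × 18 + 6 × 2 = 30 labels have been skipped so far.
Adding those back, label number 30331 + 30 = 30361 at 30 labels/s is 1012 s + 1 f = 0 h 16 min 52 s frame 1, i.e. 00:16:52;01.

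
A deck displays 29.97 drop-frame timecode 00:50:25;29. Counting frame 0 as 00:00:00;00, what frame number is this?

90689

As if non-drop at 30 labels/s: (0 × 3600 + 50 × 60 + 25) × 30 + 29 = 90779.
Minute boundaries passed: 50; those not divisible by 10: 50 − 5 = 45; dropped labels = 2 × 45 = 90.
Actual frame index = 90779 − 90 = 90689.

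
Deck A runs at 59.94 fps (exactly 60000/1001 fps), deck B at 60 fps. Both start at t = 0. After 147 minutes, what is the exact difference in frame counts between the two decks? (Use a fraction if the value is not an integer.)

75600/143 frames

147 min = 8820 s.
A emits 60000/1001 × 8820 = 75600000/143 frames; B emits 60 × 8820 = 529200.
Difference = 75600/143 frames (≈ 528.6713); B is ahead of A.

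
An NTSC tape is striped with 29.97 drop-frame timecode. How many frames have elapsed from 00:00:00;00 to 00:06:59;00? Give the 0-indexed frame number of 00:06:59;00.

As if non-drop at 30 labels/s: (0 × 3600 + 6 × 60 + 59) × 30 + 0 = 12570.
Minute boundaries passed: 6; those not divisible by 10: 6 − 0 = 6; dropped labels = 2 × 6 = 12.
Actual frame index = 12570 − 12 = 12558.

12558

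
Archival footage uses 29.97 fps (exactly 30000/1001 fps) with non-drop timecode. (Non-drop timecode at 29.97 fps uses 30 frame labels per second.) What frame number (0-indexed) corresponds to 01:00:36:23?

frame 109103

Total seconds to the label: (1 × 3600 + 0 × 60 + 36) = 3636.
Frame index = 3636 × 30 + 23 = 109103.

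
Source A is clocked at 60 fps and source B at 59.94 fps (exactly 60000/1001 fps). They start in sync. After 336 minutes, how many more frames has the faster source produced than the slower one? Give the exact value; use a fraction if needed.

336 min = 20160 s.
A emits 60 × 20160 = 1209600 frames; B emits 60000/1001 × 20160 = 172800000/143.
Difference = 172800/143 frames (≈ 1208.3916); B is behind A.

172800/143 frames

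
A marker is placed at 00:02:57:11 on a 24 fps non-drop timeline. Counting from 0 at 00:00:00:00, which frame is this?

4259

Total seconds to the label: (0 × 3600 + 2 × 60 + 57) = 177.
Frame index = 177 × 24 + 11 = 4259.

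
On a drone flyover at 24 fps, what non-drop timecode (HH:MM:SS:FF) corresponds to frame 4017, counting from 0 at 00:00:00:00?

00:02:47:09

4017 ÷ 24 = 167 full seconds, remainder 9 frames.
167 s = 0 h 2 min 47 s.
Timecode: 00:02:47:09.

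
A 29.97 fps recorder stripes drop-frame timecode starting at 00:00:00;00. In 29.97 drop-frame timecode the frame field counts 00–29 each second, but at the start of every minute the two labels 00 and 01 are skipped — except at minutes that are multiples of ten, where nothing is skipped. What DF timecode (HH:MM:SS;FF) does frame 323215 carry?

Ten DF minutes hold 17982 frames, so frame 323215 lies in block 17 (frames 305694–323675) with 17521 frames into that block.
The block's first minute is 1800 frames and the rest 1798 each; 17521 frames reaches minute 9, so 17 × 18 + 9 × 2 = 324 labels have been skipped so far.
Adding those back, label number 323215 + 324 = 323539 at 30 labels/s is 10784 s + 19 f = 2 h 59 min 44 s frame 19, i.e. 02:59:44;19.

02:59:44;19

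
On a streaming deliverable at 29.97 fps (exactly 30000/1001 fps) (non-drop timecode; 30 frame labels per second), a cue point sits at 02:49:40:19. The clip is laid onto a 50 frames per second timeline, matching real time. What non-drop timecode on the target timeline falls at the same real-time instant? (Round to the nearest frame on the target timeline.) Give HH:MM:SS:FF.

Source frame index: (2×3600 + 49×60 + 40) × 30 + 19 = 305419.
Real time: 305419 / (30000/1001) = 305724419/30000 s.
Target frame: (305724419/30000) × (50) = 305724419/600 ≈ 509540.698 → 509541.
At 50 labels/s: frame 509541 → 02:49:50:41.

02:49:50:41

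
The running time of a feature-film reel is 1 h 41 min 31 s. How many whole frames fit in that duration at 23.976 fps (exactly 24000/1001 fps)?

1 h 41 min 31 s = 6091 s.
Frames = 6091 × 24000/1001 = 146184000/1001 ≈ 146037.9620.
Complete frames: 146037.

146037 frames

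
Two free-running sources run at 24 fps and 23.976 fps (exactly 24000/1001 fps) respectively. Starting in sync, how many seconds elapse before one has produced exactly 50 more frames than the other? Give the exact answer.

The gap grows by |24000/1001 − 24| = 24/1001 frames per second.
Time for a 50-frame gap: 50 ÷ (24/1001) = 25025/12 s.

25025/12 seconds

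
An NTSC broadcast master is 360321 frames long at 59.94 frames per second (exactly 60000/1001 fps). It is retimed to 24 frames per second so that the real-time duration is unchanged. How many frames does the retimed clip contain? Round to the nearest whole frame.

Frames at target rate = 360321 × (24) / (60000/1001) = 360681321/2500 ≈ 144272.528.
Nearest whole frame: 144273.

144273 frames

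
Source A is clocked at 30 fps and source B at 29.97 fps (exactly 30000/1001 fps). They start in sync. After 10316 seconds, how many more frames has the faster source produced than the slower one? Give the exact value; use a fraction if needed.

309480/1001 frames

A emits 30 × 10316 = 309480 frames; B emits 30000/1001 × 10316 = 309480000/1001.
Difference = 309480/1001 frames (≈ 309.1708); B is behind A.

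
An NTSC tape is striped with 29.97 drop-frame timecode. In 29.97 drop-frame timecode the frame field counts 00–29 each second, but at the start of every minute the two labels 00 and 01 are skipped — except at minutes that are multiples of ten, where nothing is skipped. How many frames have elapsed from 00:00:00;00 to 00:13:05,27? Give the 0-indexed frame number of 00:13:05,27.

23553

Complete 10-minute blocks: 1, each 17982 frames → 17982.
Remaining 3 whole minutes in the current block: 1800 + 2 × 1798 = 5396 frames.
Within the current minute: 5 × 30 + 27 − 2 = 175 (labels ;00/;01 skipped at this minute). Total = 17982 + 5396 + 175 = 23553.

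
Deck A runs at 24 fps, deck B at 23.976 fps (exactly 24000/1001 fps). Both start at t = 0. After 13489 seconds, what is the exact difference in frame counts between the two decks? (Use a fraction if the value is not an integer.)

A emits 24 × 13489 = 323736 frames; B emits 24000/1001 × 13489 = 46248000/143.
Difference = 46248/143 frames (≈ 323.4126); B is behind A.

46248/143 frames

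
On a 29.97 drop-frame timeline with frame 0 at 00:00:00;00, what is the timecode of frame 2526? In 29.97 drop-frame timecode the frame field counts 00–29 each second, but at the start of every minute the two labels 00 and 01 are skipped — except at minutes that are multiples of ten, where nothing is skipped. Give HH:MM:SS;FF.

00:01:24;08

Each 10-minute DF block holds 10 × 60 × 30 − 9 × 2 = 17982 frames. 2526 ÷ 17982 → 0 full blocks, remainder 2526.
Within the partial block the first minute is 1800 frames and each further minute 1798, so 1 further minute boundary passed. Total skipped labels = 18 × 0 + 2 × 1 = 2.
Non-drop label index = 2526 + 2 = 2528; at 30 labels/s that is 00:01:24:08, i.e. DF 00:01:24;08.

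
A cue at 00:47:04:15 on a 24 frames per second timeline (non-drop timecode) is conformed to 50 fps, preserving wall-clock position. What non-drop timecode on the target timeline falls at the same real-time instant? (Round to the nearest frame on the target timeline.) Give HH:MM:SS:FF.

Source frame index: (0×3600 + 47×60 + 4) × 24 + 15 = 67791.
Real time: 67791 / (24) = 22597/8 s.
Target frame: (22597/8) × (50) = 564925/4 ≈ 141231.250 → 141231.
At 50 labels/s: frame 141231 → 00:47:04:31.

00:47:04:31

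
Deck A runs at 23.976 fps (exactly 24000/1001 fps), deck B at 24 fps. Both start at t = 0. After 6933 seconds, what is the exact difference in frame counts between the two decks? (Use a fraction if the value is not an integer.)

A emits 24000/1001 × 6933 = 166392000/1001 frames; B emits 24 × 6933 = 166392.
Difference = 166392/1001 frames (≈ 166.2258); B is ahead of A.

166392/1001 frames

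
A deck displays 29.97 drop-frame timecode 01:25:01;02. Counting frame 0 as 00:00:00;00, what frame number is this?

152878

Complete 10-minute blocks: 8, each 17982 frames → 143856.
Remaining 5 whole minutes in the current block: 1800 + 4 × 1798 = 8992 frames.
Within the current minute: 1 × 30 + 2 − 2 = 30 (labels ;00/;01 skipped at this minute). Total = 143856 + 8992 + 30 = 152878.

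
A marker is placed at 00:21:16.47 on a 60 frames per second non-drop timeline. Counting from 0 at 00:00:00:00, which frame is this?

76607

Total seconds to the label: (0 × 3600 + 21 × 60 + 16) = 1276.
Frame index = 1276 × 60 + 47 = 76607.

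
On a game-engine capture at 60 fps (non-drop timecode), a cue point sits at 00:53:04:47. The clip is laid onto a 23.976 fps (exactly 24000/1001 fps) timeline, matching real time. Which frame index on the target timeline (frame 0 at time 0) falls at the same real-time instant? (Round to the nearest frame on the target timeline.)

Source frame index: (0×3600 + 53×60 + 4) × 60 + 47 = 191087.
Real time: 191087 / (60) = 191087/60 s.
Target frame: (191087/60) × (24000/1001) = 5879600/77 ≈ 76358.442 → 76358.

frame 76358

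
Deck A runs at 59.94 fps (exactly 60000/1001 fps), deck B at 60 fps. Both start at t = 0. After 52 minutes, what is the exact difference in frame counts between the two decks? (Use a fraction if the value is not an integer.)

52 min = 3120 s.
A emits 60000/1001 × 3120 = 14400000/77 frames; B emits 60 × 3120 = 187200.
Difference = 14400/77 frames (≈ 187.0130); B is ahead of A.

14400/77 frames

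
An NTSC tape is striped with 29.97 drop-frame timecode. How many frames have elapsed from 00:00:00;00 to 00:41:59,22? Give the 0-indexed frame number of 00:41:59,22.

75518

As if non-drop at 30 labels/s: (0 × 3600 + 41 × 60 + 59) × 30 + 22 = 75592.
Minute boundaries passed: 41; those not divisible by 10: 41 − 4 = 37; dropped labels = 2 × 37 = 74.
Actual frame index = 75592 − 74 = 75518.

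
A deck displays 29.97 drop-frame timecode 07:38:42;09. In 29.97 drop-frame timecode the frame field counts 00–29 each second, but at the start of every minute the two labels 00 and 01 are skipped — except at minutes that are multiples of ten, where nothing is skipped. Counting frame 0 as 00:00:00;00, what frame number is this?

824843

Complete 10-minute blocks: 45, each 17982 frames → 809190.
Remaining 8 whole minutes in the current block: 1800 + 7 × 1798 = 14386 frames.
Within the current minute: 42 × 30 + 9 − 2 = 1267 (labels ;00/;01 skipped at this minute). Total = 809190 + 14386 + 1267 = 824843.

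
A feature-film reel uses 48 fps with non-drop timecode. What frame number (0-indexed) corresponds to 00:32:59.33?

95025

Total seconds to the label: (0 × 3600 + 32 × 60 + 59) = 1979.
Frame index = 1979 × 48 + 33 = 95025.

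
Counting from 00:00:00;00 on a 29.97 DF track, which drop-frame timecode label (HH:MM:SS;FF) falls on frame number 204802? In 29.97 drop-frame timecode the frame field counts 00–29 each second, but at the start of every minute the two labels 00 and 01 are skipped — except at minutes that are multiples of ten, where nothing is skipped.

Each 10-minute DF block holds 10 × 60 × 30 − 9 × 2 = 17982 frames. 204802 ÷ 17982 → 11 full blocks, remainder 7000.
Within the partial block the first minute is 1800 frames and each further minute 1798, so 3 further minute boundaries passed. Total skipped labels = 18 × 11 + 2 × 3 = 204.
Non-drop label index = 204802 + 204 = 205006; at 30 labels/s that is 01:53:53:16, i.e. DF 01:53:53;16.

01:53:53;16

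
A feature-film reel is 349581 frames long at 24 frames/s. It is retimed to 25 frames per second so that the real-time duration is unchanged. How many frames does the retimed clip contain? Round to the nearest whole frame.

364147 frames

Frames at target rate = 349581 × (25) / (24) = 2913175/8 ≈ 364146.875.
Nearest whole frame: 364147.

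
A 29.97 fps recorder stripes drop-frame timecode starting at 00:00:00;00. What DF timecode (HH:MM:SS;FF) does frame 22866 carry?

00:12:42;28

Ten DF minutes hold 17982 frames, so frame 22866 lies in block 1 (frames 17982–35963) with 4884 frames into that block.
The block's first minute is 1800 frames and the rest 1798 each; 4884 frames reaches minute 2, so 1 × 18 + 2 × 2 = 22 labels have been skipped so far.
Adding those back, label number 22866 + 22 = 22888 at 30 labels/s is 762 s + 28 f = 0 h 12 min 42 s frame 28, i.e. 00:12:42;28.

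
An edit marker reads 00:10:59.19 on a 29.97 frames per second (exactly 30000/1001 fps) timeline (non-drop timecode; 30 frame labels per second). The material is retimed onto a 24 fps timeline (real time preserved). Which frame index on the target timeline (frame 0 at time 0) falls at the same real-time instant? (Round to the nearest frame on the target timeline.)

Source frame index: (0×3600 + 10×60 + 59) × 30 + 19 = 19789.
Real time: 19789 / (30000/1001) = 19808789/30000 s.
Target frame: (19808789/30000) × (24) = 19808789/1250 ≈ 15847.031 → 15847.

frame 15847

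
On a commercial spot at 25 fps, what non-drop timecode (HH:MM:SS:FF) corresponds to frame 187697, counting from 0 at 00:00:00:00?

02:05:07:22

187697 ÷ 25 = 7507 full seconds, remainder 22 frames.
7507 s = 2 h 5 min 7 s.
Timecode: 02:05:07:22.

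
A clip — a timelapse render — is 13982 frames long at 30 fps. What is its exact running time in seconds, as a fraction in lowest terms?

Running time = 13982 ÷ (30) = 13982 × 1/30 = 6991/15 s.

6991/15 seconds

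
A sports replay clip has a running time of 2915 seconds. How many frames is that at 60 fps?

174900 frames

Frames = 2915 × 60 = 174900.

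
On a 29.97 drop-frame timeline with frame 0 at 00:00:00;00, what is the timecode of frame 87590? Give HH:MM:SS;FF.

Ten DF minutes hold 17982 frames, so frame 87590 lies in block 4 (frames 71928–89909) with 15662 frames into that block.
The block's first minute is 1800 frames and the rest 1798 each; 15662 frames reaches minute 8, so 4 × 18 + 8 × 2 = 88 labels have been skipped so far.
Adding those back, label number 87590 + 88 = 87678 at 30 labels/s is 2922 s + 18 f = 0 h 48 min 42 s frame 18, i.e. 00:48:42;18.

00:48:42;18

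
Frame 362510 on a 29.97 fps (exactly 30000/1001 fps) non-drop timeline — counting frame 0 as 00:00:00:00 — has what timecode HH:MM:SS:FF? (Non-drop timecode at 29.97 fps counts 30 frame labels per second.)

03:21:23:20

362510 ÷ 30 = 12083 full seconds, remainder 20 frames.
12083 s = 3 h 21 min 23 s.
Timecode: 03:21:23:20.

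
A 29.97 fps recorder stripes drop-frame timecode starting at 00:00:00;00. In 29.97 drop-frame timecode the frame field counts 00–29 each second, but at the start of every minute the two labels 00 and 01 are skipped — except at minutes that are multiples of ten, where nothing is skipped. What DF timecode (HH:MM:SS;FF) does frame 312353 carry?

Each 10-minute DF block holds 10 × 60 × 30 − 9 × 2 = 17982 frames. 312353 ÷ 17982 → 17 full blocks, remainder 6659.
Within the partial block the first minute is 1800 frames and each further minute 1798, so 3 further minute boundaries passed. Total skipped labels = 18 × 17 + 2 × 3 = 312.
Non-drop label index = 312353 + 312 = 312665; at 30 labels/s that is 02:53:42:05, i.e. DF 02:53:42;05.

02:53:42;05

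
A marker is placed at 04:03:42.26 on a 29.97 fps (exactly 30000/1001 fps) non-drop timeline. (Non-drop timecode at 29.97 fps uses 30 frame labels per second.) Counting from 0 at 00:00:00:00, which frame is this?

438686

Total seconds to the label: (4 × 3600 + 3 × 60 + 42) = 14622.
Frame index = 14622 × 30 + 26 = 438686.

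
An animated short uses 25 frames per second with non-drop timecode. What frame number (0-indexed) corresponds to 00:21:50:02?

Total seconds to the label: (0 × 3600 + 21 × 60 + 50) = 1310.
Frame index = 1310 × 25 + 2 = 32752.

frame 32752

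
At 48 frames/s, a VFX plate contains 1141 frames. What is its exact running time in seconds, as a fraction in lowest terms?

Running time = 1141 ÷ (48) = 1141 × 1/48 = 1141/48 s.

1141/48 seconds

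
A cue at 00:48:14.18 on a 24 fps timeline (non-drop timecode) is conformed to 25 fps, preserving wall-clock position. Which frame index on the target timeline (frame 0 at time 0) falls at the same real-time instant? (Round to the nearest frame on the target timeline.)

Source frame index: (0×3600 + 48×60 + 14) × 24 + 18 = 69474.
Real time: 69474 / (24) = 11579/4 s.
Target frame: (11579/4) × (25) = 289475/4 ≈ 72368.750 → 72369.

frame 72369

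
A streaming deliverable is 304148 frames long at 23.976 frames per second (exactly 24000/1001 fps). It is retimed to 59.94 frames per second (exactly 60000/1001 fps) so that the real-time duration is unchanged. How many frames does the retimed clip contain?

760370 frames

Target frames = source frames × (target rate / source rate) = 304148 × (60000/1001)/(24000/1001) = 304148 × 5/2 = 760370.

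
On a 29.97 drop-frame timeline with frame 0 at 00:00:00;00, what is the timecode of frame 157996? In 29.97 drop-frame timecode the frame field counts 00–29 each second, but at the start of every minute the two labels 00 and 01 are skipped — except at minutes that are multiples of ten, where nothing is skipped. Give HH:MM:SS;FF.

Each 10-minute DF block holds 10 × 60 × 30 − 9 × 2 = 17982 frames. 157996 ÷ 17982 → 8 full blocks, remainder 14140.
Within the partial block the first minute is 1800 frames and each further minute 1798, so 7 further minute boundaries passed. Total skipped labels = 18 × 8 + 2 × 7 = 158.
Non-drop label index = 157996 + 158 = 158154; at 30 labels/s that is 01:27:51:24, i.e. DF 01:27:51;24.

01:27:51;24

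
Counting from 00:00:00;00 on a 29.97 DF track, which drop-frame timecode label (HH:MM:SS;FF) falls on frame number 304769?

Each 10-minute DF block holds 10 × 60 × 30 − 9 × 2 = 17982 frames. 304769 ÷ 17982 → 16 full blocks, remainder 17057.
Within the partial block the first minute is 1800 frames and each further minute 1798, so 9 further minute boundaries passed. Total skipped labels = 18 × 16 + 2 × 9 = 306.
Non-drop label index = 304769 + 306 = 305075; at 30 labels/s that is 02:49:29:05, i.e. DF 02:49:29;05.

02:49:29;05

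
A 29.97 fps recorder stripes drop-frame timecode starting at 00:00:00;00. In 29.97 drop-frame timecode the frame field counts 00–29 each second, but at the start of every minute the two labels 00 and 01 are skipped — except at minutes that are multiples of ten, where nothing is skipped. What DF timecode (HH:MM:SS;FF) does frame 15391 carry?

00:08:33;17

Each 10-minute DF block holds 10 × 60 × 30 − 9 × 2 = 17982 frames. 15391 ÷ 17982 → 0 full blocks, remainder 15391.
Within the partial block the first minute is 1800 frames and each further minute 1798, so 8 further minute boundaries passed. Total skipped labels = 18 × 0 + 2 × 8 = 16.
Non-drop label index = 15391 + 16 = 15407; at 30 labels/s that is 00:08:33:17, i.e. DF 00:08:33;17.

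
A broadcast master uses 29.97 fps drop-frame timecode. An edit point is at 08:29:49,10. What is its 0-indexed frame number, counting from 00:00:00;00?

As if non-drop at 30 labels/s: (8 × 3600 + 29 × 60 + 49) × 30 + 10 = 917680.
Minute boundaries passed: 509; those not divisible by 10: 509 − 50 = 459; dropped labels = 2 × 459 = 918.
Actual frame index = 917680 − 918 = 916762.

916762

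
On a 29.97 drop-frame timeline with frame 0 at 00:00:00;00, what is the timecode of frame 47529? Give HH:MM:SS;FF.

00:26:25;27

Ten DF minutes hold 17982 frames, so frame 47529 lies in block 2 (frames 35964–53945) with 11565 frames into that block.
The block's first minute is 1800 frames and the rest 1798 each; 11565 frames reaches minute 6, so 2 × 18 + 6 × 2 = 48 labels have been skipped so far.
Adding those back, label number 47529 + 48 = 47577 at 30 labels/s is 1585 s + 27 f = 0 h 26 min 25 s frame 27, i.e. 00:26:25;27.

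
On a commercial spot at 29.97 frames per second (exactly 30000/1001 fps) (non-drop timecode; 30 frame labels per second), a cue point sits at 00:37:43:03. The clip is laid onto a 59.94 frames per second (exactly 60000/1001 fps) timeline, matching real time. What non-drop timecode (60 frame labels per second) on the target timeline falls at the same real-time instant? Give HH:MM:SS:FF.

Source frame index: (0×3600 + 37×60 + 43) × 30 + 3 = 67893.
Real time: 67893 / (30000/1001) = 22653631/10000 s.
Target frame: (22653631/10000) × (60000/1001) = 135786.
At 60 labels/s: frame 135786 → 00:37:43:06.

00:37:43:06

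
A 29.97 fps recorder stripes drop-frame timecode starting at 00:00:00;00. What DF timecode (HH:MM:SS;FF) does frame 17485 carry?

Ten DF minutes hold 17982 frames, so frame 17485 lies in block 0 (frames 0–17981) with 17485 frames into that block.
The block's first minute is 1800 frames and the rest 1798 each; 17485 frames reaches minute 9, so 0 × 18 + 9 × 2 = 18 labels have been skipped so far.
Adding those back, label number 17485 + 18 = 17503 at 30 labels/s is 583 s + 13 f = 0 h 9 min 43 s frame 13, i.e. 00:09:43;13.

00:09:43;13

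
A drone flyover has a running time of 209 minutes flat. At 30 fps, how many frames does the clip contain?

376200 frames

209 min = 12540 s.
Frames = 12540 × 30 = 376200.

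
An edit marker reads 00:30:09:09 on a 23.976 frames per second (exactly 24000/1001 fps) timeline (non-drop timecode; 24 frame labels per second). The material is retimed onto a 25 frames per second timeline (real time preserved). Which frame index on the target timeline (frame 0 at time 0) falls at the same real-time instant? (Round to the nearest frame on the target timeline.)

frame 45280

Source frame index: (0×3600 + 30×60 + 9) × 24 + 9 = 43425.
Real time: 43425 / (24000/1001) = 579579/320 s.
Target frame: (579579/320) × (25) = 2897895/64 ≈ 45279.609 → 45280.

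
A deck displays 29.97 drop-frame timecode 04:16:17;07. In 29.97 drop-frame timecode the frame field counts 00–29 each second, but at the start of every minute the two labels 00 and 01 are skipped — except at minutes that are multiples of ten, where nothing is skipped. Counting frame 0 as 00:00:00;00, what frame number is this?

Complete 10-minute blocks: 25, each 17982 frames → 449550.
Remaining 6 whole minutes in the current block: 1800 + 5 × 1798 = 10790 frames.
Within the current minute: 17 × 30 + 7 − 2 = 515 (labels ;00/;01 skipped at this minute). Total = 449550 + 10790 + 515 = 460855.

460855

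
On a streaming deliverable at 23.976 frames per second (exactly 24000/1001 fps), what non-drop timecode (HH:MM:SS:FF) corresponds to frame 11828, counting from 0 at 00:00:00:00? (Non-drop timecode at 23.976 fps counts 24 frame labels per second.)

11828 ÷ 24 = 492 full seconds, remainder 20 frames.
492 s = 0 h 8 min 12 s.
Timecode: 00:08:12:20.

00:08:12:20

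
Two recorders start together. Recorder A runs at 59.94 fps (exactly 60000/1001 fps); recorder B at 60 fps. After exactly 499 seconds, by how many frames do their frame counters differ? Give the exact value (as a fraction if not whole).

29940/1001 frames

A emits 60000/1001 × 499 = 29940000/1001 frames; B emits 60 × 499 = 29940.
Difference = 29940/1001 frames (≈ 29.9101); B is ahead of A.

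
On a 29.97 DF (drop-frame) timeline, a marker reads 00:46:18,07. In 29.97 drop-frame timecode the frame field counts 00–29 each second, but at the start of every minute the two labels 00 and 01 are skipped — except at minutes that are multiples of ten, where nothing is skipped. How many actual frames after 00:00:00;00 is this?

As if non-drop at 30 labels/s: (0 × 3600 + 46 × 60 + 18) × 30 + 7 = 83347.
Minute boundaries passed: 46; those not divisible by 10: 46 − 4 = 42; dropped labels = 2 × 42 = 84.
Actual frame index = 83347 − 84 = 83263.

83263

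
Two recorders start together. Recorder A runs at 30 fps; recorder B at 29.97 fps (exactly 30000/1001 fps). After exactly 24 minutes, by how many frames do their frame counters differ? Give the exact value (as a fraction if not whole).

24 min = 1440 s.
A emits 30 × 1440 = 43200 frames; B emits 30000/1001 × 1440 = 43200000/1001.
Difference = 43200/1001 frames (≈ 43.1568); B is behind A.

43200/1001 frames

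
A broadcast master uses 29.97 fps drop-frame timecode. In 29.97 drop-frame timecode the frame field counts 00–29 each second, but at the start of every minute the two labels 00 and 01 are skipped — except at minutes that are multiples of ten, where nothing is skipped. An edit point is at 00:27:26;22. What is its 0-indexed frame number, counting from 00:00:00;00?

Complete 10-minute blocks: 2, each 17982 frames → 35964.
Remaining 7 whole minutes in the current block: 1800 + 6 × 1798 = 12588 frames.
Within the current minute: 26 × 30 + 22 − 2 = 800 (labels ;00/;01 skipped at this minute). Total = 35964 + 12588 + 800 = 49352.

49352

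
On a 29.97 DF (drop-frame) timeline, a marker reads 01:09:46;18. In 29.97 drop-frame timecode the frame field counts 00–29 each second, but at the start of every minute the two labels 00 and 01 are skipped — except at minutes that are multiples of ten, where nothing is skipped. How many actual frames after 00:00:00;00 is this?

As if non-drop at 30 labels/s: (1 × 3600 + 9 × 60 + 46) × 30 + 18 = 125598.
Minute boundaries passed: 69; those not divisible by 10: 69 − 6 = 63; dropped labels = 2 × 63 = 126.
Actual frame index = 125598 − 126 = 125472.

125472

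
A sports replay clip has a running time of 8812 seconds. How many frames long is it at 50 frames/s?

Frames = 8812 × 50 = 440600.

440600 frames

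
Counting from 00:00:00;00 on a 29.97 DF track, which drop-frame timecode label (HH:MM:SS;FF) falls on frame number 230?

Ten DF minutes hold 17982 frames, so frame 230 lies in block 0 (frames 0–17981) with 230 frames into that block.
The block's first minute is 1800 frames and the rest 1798 each; 230 frames reaches minute 0, so 0 × 18 + 0 × 2 = 0 labels have been skipped so far.
Adding those back, label number 230 + 0 = 230 at 30 labels/s is 7 s + 20 f = 0 h 0 min 7 s frame 20, i.e. 00:00:07;20.

00:00:07;20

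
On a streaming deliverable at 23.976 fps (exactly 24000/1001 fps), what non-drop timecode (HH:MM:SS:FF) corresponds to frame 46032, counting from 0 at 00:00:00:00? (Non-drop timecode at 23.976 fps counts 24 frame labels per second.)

00:31:58:00

46032 ÷ 24 = 1918 full seconds, remainder 0 frames.
1918 s = 0 h 31 min 58 s.
Timecode: 00:31:58:00.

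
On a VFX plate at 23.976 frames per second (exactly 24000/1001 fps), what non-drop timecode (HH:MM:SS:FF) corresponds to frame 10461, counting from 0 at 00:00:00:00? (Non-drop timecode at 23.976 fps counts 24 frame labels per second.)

00:07:15:21

10461 ÷ 24 = 435 full seconds, remainder 21 frames.
435 s = 0 h 7 min 15 s.
Timecode: 00:07:15:21.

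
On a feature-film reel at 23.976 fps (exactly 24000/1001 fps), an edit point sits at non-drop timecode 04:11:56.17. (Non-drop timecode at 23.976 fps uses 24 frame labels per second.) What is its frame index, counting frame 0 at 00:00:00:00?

Total seconds to the label: (4 × 3600 + 11 × 60 + 56) = 15116.
Frame index = 15116 × 24 + 17 = 362801.

frame 362801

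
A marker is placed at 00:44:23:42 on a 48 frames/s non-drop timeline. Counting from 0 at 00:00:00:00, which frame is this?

127866

Total seconds to the label: (0 × 3600 + 44 × 60 + 23) = 2663.
Frame index = 2663 × 48 + 42 = 127866.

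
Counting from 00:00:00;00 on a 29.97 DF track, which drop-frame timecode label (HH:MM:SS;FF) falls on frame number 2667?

00:01:28;29

Each 10-minute DF block holds 10 × 60 × 30 − 9 × 2 = 17982 frames. 2667 ÷ 17982 → 0 full blocks, remainder 2667.
Within the partial block the first minute is 1800 frames and each further minute 1798, so 1 further minute boundary passed. Total skipped labels = 18 × 0 + 2 × 1 = 2.
Non-drop label index = 2667 + 2 = 2669; at 30 labels/s that is 00:01:28:29, i.e. DF 00:01:28;29.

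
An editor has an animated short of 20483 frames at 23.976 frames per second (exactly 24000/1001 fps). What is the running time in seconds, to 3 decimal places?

Running time = 20483 × 1001/24000 = 20503483/24000 s ≈ 854.312 s.

854.312 seconds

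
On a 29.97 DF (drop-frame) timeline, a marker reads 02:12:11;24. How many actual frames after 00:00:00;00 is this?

237716

Complete 10-minute blocks: 13, each 17982 frames → 233766.
Remaining 2 whole minutes in the current block: 1800 + 1 × 1798 = 3598 frames.
Within the current minute: 11 × 30 + 24 − 2 = 352 (labels ;00/;01 skipped at this minute). Total = 233766 + 3598 + 352 = 237716.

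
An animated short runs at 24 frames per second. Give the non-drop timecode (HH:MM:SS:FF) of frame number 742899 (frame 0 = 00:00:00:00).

742899 ÷ 24 = 30954 full seconds, remainder 3 frames.
30954 s = 8 h 35 min 54 s.
Timecode: 08:35:54:03.

08:35:54:03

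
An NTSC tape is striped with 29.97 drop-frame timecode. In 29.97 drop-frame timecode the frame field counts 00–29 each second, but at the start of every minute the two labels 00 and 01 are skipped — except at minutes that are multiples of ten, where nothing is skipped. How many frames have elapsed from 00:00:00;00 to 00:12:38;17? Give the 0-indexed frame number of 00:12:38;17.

22735

As if non-drop at 30 labels/s: (0 × 3600 + 12 × 60 + 38) × 30 + 17 = 22757.
Minute boundaries passed: 12; those not divisible by 10: 12 − 1 = 11; dropped labels = 2 × 11 = 22.
Actual frame index = 22757 − 22 = 22735.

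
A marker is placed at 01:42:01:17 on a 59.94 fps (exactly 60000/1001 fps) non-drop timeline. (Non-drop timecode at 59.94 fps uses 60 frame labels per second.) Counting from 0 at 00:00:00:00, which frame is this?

Total seconds to the label: (1 × 3600 + 42 × 60 + 1) = 6121.
Frame index = 6121 × 60 + 17 = 367277.

frame 367277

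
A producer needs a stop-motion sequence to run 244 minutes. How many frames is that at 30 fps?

439200 frames

244 min = 14640 s.
Frames = 14640 × 30 = 439200.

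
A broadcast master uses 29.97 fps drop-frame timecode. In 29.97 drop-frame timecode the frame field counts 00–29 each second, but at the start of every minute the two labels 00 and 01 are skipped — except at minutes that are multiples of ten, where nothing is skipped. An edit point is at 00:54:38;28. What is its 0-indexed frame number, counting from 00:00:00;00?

As if non-drop at 30 labels/s: (0 × 3600 + 54 × 60 + 38) × 30 + 28 = 98368.
Minute boundaries passed: 54; those not divisible by 10: 54 − 5 = 49; dropped labels = 2 × 49 = 98.
Actual frame index = 98368 − 98 = 98270.

98270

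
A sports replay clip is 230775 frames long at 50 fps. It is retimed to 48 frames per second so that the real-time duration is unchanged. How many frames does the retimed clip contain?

Target frames = source frames × (target rate / source rate) = 230775 × (48)/(50) = 230775 × 24/25 = 221544.

221544 frames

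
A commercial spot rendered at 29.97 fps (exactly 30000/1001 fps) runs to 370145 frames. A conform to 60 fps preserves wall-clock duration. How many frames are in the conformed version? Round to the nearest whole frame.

741030 frames

Frames at target rate = 370145 × (60) / (30000/1001) = 74103029/100 ≈ 741030.290.
Nearest whole frame: 741030.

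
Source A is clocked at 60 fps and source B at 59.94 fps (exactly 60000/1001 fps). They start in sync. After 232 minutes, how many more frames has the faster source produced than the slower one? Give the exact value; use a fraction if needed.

232 min = 13920 s.
A emits 60 × 13920 = 835200 frames; B emits 60000/1001 × 13920 = 835200000/1001.
Difference = 835200/1001 frames (≈ 834.3656); B is behind A.

835200/1001 frames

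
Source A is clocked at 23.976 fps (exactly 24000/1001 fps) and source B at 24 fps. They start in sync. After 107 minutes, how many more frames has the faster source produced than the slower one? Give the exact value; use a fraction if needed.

107 min = 6420 s.
A emits 24000/1001 × 6420 = 154080000/1001 frames; B emits 24 × 6420 = 154080.
Difference = 154080/1001 frames (≈ 153.9261); B is ahead of A.

154080/1001 frames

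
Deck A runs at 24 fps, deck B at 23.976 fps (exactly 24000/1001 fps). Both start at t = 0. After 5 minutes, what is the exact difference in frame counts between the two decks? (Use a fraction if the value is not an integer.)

7200/1001 frames

5 min = 300 s.
A emits 24 × 300 = 7200 frames; B emits 24000/1001 × 300 = 7200000/1001.
Difference = 7200/1001 frames (≈ 7.1928); B is behind A.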